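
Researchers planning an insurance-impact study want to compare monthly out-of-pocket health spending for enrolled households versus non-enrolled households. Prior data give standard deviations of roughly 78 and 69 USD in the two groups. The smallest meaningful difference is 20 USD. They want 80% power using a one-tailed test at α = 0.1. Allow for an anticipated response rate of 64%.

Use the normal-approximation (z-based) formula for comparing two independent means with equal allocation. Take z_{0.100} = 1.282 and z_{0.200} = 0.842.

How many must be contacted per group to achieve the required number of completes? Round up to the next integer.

n = (z_α + z_β)² · (σ₁² + σ₂²) / δ²
  = (1.282 + 0.842)² · (78² + 69² = 10845) / 20²
  = 4.5114 · 10845 / 400
  = 122.31
Adjust for 64% response: 122.31 / 0.64 = 191.12.
Round up → n = 192 per group.

n = 192 per group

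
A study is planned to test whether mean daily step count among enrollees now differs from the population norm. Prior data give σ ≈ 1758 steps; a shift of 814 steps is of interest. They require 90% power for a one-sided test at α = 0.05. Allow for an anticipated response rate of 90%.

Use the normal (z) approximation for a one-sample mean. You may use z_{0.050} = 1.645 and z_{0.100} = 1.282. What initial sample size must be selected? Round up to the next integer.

n = 45

n = (z_α + z_β)² · σ² / δ²
  = (1.645 + 1.282)² · 1758² / 814²
  = 8.5673 · 3090564 / 662596
  = 39.96
Adjust for 90% response: 39.96 / 0.90 = 44.40.
Round up → n = 45.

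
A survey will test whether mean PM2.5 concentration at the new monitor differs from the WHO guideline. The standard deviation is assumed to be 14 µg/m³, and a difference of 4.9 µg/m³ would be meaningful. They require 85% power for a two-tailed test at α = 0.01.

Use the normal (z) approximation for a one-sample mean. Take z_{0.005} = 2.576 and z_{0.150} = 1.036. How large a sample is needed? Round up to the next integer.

n = (z_{α/2} + z_β)² · σ² / δ²
  = (2.576 + 1.036)² · 14² / 4.9²
  = 13.0465 · 196 / 24.01
  = 106.50
Round up → n = 107.

n = 107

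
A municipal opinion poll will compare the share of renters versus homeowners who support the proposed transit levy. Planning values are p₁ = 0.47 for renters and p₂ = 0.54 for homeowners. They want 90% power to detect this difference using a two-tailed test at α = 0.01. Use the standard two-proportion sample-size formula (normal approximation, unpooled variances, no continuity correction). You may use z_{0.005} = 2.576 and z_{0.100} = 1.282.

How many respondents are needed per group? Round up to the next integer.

n = (z_{α/2} + z_β)² · [p₁(1−p₁) + p₂(1−p₂)] / (p₁ − p₂)²
  = (2.576 + 1.282)² · (0.47·0.53 + 0.54·0.46) / (-0.07)²
  = (3.858)² · (0.2491 + 0.2484) / 0.0049
  = 14.8842 · 0.4975 / 0.0049
  = 1511.20
Round up → n = 1512 per group.

n = 1512 per group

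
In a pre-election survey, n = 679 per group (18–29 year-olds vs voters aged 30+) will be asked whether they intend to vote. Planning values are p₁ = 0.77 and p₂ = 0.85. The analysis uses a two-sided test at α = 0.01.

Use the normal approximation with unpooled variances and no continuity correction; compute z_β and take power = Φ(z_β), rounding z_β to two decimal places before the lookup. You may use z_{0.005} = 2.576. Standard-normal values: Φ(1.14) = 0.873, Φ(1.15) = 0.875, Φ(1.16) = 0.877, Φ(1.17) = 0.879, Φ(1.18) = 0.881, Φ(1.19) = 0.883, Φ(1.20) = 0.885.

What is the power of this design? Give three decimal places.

Power ≈ 0.885

z_β = |p₁−p₂|·√(n/[p₁q₁+p₂q₂]) − z_{α/2}
    = 0.08 · √(679/0.3046) − 2.576
    = 0.08 · 47.2139 − 2.576
    = 3.7771 − 2.576 = 1.2011 → 1.20
Power = Φ(1.20) = 0.885.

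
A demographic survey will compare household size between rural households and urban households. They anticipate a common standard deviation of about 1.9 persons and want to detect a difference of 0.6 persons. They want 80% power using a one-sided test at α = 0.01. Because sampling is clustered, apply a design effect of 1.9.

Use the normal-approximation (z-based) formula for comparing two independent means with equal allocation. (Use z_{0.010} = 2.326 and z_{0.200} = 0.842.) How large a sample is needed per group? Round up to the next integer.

n = 383 per group

n = (z_α + z_β)² · (σ₁² + σ₂²) / δ²
  = (2.326 + 0.842)² · (2·1.9² = 7.22) / 0.6²
  = 10.0362 · 7.22 / 0.36
  = 201.28
Design effect: 1.9 × 201.28 = 382.44.
Round up → n = 383 per group.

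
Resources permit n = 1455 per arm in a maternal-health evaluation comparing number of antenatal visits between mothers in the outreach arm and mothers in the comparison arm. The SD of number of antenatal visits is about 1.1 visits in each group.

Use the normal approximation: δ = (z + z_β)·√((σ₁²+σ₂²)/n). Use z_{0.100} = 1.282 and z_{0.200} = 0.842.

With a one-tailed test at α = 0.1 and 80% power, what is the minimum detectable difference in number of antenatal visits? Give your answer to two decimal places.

δ = (z_α + z_β) · √((σ₁²+σ₂²)/n)
  = (1.282 + 0.842) · √(2.42/1455)
  = 2.124 · √0.00166
  = 2.124 · 0.0408
  = 0.0866

Minimum detectable difference ≈ 0.09 visits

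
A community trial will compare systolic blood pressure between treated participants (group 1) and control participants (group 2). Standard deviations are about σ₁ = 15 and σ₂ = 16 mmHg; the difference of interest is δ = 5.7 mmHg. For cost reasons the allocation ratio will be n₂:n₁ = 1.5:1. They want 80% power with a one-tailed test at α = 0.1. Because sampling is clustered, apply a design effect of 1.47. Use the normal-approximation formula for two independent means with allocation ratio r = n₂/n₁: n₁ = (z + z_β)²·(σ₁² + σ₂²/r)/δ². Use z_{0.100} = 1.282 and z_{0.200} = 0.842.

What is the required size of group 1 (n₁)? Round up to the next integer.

n₁ = 81

n₁ = (z_α + z_β)² · (σ₁² + σ₂²/r) / δ²
   = (1.282 + 0.842)² · (15² + 16²/1.5) / 5.7²
   = 4.5114 · (225 + 170.6667) / 32.49
   = 4.5114 · 395.6667 / 32.49
   = 54.94
Design effect: 1.47 × 54.94 = 80.76.
Round up → n₁ = 81; n₂ = r·n₁ = 1.5 × 81 = 122.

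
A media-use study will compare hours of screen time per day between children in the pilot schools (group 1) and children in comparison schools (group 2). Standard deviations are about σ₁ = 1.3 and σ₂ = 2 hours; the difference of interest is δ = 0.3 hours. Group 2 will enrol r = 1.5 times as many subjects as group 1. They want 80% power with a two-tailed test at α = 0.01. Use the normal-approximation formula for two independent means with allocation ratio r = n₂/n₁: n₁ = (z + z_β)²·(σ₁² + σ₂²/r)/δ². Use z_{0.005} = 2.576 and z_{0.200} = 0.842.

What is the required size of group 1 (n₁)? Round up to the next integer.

n₁ = 566

n₁ = (z_{α/2} + z_β)² · (σ₁² + σ₂²/r) / δ²
   = (2.576 + 0.842)² · (1.3² + 2²/1.5) / 0.3²
   = 11.6827 · (1.69 + 2.6667) / 0.09
   = 11.6827 · 4.3567 / 0.09
   = 565.53
Round up → n₁ = 566; n₂ = r·n₁ = 1.5 × 566 = 849.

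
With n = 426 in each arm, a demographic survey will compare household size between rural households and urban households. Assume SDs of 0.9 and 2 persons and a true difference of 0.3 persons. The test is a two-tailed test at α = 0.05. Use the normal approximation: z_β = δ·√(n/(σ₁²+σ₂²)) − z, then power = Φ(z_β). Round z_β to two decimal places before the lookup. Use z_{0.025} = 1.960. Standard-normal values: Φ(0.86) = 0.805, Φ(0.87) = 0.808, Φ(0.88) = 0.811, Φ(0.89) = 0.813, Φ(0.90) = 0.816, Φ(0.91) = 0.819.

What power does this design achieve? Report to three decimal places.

z_β = δ·√(n/(σ₁²+σ₂²)) − z_{α/2}
    = 0.3 · √(426/4.81) − 1.960
    = 0.3 · 9.41092 − 1.960
    = 2.8233 − 1.960 = 0.8633 → 0.86
Power = Φ(0.86) = 0.805.

Power ≈ 0.805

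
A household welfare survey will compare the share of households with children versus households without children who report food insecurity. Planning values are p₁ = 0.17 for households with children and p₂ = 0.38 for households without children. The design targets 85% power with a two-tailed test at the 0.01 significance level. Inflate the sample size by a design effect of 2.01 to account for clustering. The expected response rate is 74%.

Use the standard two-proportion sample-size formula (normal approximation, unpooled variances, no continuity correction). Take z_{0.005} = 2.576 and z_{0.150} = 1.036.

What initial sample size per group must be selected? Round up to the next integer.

n = 303 per group

n = (z_{α/2} + z_β)² · [p₁(1−p₁) + p₂(1−p₂)] / (p₁ − p₂)²
  = (2.576 + 1.036)² · (0.17·0.83 + 0.38·0.62) / (-0.21)²
  = (3.612)² · (0.1411 + 0.2356) / 0.0441
  = 13.0465 · 0.3767 / 0.0441
  = 111.44
Design effect: 2.01 × 111.44 = 224.00.
Adjust for 74% response: 224.00 / 0.74 = 302.70.
Round up → n = 303 per group.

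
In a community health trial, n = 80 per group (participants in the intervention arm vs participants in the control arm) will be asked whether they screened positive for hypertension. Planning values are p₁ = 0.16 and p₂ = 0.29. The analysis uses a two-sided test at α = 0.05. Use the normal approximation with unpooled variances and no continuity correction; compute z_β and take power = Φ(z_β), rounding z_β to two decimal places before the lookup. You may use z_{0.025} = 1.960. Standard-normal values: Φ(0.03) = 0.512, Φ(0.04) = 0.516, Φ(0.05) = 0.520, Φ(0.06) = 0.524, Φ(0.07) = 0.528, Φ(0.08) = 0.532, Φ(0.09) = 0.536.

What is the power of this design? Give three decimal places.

Power ≈ 0.512

z_β = |p₁−p₂|·√(n/[p₁q₁+p₂q₂]) − z_{α/2}
    = 0.13 · √(80/0.3403) − 1.960
    = 0.13 · 15.3325 − 1.960
    = 1.9932 − 1.960 = 0.0332 → 0.03
Power = Φ(0.03) = 0.512.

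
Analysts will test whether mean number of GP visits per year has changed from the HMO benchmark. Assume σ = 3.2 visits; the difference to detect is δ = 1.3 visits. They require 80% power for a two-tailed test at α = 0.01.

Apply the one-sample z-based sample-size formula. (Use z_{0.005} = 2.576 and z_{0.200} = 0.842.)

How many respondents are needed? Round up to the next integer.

n = (z_{α/2} + z_β)² · σ² / δ²
  = (2.576 + 0.842)² · 3.2² / 1.3²
  = 11.6827 · 10.24 / 1.69
  = 70.79
Round up → n = 71.

n = 71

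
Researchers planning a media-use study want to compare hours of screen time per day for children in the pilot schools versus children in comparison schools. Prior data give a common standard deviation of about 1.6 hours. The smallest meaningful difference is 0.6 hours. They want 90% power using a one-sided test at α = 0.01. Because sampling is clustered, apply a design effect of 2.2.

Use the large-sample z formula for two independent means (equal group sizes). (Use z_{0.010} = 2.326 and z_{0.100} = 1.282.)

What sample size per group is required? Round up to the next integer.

n = 408 per group

n = (z_α + z_β)² · (σ₁² + σ₂²) / δ²
  = (2.326 + 1.282)² · (2·1.6² = 5.12) / 0.6²
  = 13.0177 · 5.12 / 0.36
  = 185.14
Design effect: 2.2 × 185.14 = 407.31.
Round up → n = 408 per group.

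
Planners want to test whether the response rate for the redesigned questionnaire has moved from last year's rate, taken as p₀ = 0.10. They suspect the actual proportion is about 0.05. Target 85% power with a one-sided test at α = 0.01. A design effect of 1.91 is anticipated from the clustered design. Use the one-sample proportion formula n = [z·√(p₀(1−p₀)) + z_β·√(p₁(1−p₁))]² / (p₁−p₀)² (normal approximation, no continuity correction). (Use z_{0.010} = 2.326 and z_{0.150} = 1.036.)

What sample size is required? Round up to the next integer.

n = 652

n = [z_α·√(p₀q₀) + z_β·√(p₁q₁)]² / (p₁ − p₀)²
  = [2.326·√(0.10·0.90) + 1.036·√(0.05·0.95)]² / (-0.05)²
  = [2.326·0.3000 + 1.036·0.2179]² / 0.0025
  = [0.9236]² / 0.0025
  = 341.21
Design effect: 1.91 × 341.21 = 651.71.
Round up → n = 652.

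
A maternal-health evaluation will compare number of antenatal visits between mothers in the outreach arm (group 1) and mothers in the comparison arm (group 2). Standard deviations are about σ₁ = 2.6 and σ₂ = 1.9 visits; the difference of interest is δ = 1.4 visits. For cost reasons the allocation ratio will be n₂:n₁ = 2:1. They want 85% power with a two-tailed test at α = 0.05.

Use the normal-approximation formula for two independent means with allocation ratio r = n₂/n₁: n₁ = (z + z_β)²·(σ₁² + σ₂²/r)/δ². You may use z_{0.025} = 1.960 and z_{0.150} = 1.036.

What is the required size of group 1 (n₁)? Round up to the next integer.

n₁ = 40

n₁ = (z_{α/2} + z_β)² · (σ₁² + σ₂²/r) / δ²
   = (1.960 + 1.036)² · (2.6² + 1.9²/2) / 1.4²
   = 8.9760 · (6.76 + 1.805) / 1.96
   = 8.9760 · 8.565 / 1.96
   = 39.22
Round up → n₁ = 40; n₂ = r·n₁ = 2 × 40 = 80.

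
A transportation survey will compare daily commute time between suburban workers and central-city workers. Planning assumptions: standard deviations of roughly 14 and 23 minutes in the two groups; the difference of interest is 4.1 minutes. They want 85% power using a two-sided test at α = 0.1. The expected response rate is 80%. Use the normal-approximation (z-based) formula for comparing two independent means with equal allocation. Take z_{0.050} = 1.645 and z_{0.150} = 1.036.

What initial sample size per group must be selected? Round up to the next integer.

n = 388 per group

n = (z_{α/2} + z_β)² · (σ₁² + σ₂²) / δ²
  = (1.645 + 1.036)² · (14² + 23² = 725) / 4.1²
  = 7.1878 · 725 / 16.81
  = 310.00
Adjust for 80% response: 310.00 / 0.80 = 387.50.
Round up → n = 388 per group.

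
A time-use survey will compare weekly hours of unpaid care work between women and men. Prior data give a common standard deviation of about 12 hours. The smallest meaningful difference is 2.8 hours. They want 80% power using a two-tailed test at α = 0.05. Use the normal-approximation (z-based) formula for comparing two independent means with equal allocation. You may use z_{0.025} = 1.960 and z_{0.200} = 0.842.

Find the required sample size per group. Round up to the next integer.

n = (z_{α/2} + z_β)² · (σ₁² + σ₂²) / δ²
  = (1.960 + 0.842)² · (2·12² = 288) / 2.8²
  = 7.8512 · 288 / 7.84
  = 288.41
Round up → n = 289 per group.

n = 289 per group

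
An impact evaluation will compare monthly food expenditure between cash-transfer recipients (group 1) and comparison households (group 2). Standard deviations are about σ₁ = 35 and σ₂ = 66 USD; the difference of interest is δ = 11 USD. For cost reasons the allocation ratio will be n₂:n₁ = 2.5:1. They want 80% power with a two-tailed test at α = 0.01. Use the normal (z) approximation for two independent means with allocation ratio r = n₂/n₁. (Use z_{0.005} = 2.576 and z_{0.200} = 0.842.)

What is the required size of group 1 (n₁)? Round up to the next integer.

n₁ = (z_{α/2} + z_β)² · (σ₁² + σ₂²/r) / δ²
   = (2.576 + 0.842)² · (35² + 66²/2.5) / 11²
   = 11.6827 · (1225 + 1742.4) / 121
   = 11.6827 · 2967.4 / 121
   = 286.51
Round up → n₁ = 287; n₂ = r·n₁ = 2.5 × 287 = 718.

n₁ = 287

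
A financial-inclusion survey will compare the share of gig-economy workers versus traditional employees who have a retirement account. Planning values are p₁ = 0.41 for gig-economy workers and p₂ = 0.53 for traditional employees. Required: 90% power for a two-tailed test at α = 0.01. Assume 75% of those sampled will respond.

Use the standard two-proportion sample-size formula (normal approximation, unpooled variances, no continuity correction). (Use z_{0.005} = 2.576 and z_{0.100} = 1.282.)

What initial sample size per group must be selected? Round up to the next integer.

n = (z_{α/2} + z_β)² · [p₁(1−p₁) + p₂(1−p₂)] / (p₁ − p₂)²
  = (2.576 + 1.282)² · (0.41·0.59 + 0.53·0.47) / (-0.12)²
  = (3.858)² · (0.2419 + 0.2491) / 0.0144
  = 14.8842 · 0.4910 / 0.0144
  = 507.51
Adjust for 75% response: 507.51 / 0.75 = 676.68.
Round up → n = 677 per group.

n = 677 per group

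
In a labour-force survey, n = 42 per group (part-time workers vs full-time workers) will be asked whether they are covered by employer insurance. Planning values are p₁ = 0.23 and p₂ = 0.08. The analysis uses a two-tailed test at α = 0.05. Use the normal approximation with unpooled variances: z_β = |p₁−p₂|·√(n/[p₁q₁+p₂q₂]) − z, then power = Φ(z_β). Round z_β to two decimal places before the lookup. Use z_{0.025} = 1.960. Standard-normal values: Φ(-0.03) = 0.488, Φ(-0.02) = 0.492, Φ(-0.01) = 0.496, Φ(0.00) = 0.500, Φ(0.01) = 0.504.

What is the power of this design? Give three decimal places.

z_β = |p₁−p₂|·√(n/[p₁q₁+p₂q₂]) − z_{α/2}
    = 0.15 · √(42/0.2507) − 1.960
    = 0.15 · 12.9434 − 1.960
    = 1.9415 − 1.960 = -0.0185 → -0.02
Power = Φ(-0.02) = 0.492.

Power ≈ 0.492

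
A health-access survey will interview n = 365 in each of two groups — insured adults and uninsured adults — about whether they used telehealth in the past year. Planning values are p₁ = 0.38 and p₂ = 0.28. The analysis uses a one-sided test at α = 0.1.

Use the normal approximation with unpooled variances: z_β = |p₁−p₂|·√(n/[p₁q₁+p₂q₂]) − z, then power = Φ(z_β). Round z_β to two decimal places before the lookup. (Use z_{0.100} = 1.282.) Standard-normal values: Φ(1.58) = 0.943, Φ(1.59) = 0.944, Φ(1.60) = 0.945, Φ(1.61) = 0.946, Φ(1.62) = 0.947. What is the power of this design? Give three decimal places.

Power ≈ 0.946

z_β = |p₁−p₂|·√(n/[p₁q₁+p₂q₂]) − z_α
    = 0.10 · √(365/0.4372) − 1.282
    = 0.10 · 28.8939 − 1.282
    = 2.8894 − 1.282 = 1.6074 → 1.61
Power = Φ(1.61) = 0.946.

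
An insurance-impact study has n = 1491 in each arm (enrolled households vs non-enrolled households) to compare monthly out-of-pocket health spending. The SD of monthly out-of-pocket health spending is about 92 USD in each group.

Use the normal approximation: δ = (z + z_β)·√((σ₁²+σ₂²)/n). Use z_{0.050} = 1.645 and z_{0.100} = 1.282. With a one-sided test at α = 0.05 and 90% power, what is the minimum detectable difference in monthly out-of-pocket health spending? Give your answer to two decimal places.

Minimum detectable difference ≈ 9.86 USD

δ = (z_α + z_β) · √((σ₁²+σ₂²)/n)
  = (1.645 + 1.282) · √(16928/1491)
  = 2.927 · √11.3535
  = 2.927 · 3.3695
  = 9.8625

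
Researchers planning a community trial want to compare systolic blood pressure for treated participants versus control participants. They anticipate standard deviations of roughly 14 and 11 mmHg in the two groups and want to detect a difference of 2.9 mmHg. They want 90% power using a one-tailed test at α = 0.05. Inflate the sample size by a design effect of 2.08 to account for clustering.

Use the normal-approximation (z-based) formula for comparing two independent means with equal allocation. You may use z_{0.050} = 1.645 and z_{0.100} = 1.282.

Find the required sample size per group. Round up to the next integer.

n = 672 per group

n = (z_α + z_β)² · (σ₁² + σ₂²) / δ²
  = (1.645 + 1.282)² · (14² + 11² = 317) / 2.9²
  = 8.5673 · 317 / 8.41
  = 322.93
Design effect: 2.08 × 322.93 = 671.69.
Round up → n = 672 per group.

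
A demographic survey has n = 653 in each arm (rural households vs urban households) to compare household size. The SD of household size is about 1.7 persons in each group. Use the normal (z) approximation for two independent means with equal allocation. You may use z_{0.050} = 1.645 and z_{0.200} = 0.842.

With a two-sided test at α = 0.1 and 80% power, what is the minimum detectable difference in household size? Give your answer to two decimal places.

Minimum detectable difference ≈ 0.23 persons

δ = (z_{α/2} + z_β) · √((σ₁²+σ₂²)/n)
  = (1.645 + 0.842) · √(5.78/653)
  = 2.487 · √0.00885
  = 2.487 · 0.0941
  = 0.2340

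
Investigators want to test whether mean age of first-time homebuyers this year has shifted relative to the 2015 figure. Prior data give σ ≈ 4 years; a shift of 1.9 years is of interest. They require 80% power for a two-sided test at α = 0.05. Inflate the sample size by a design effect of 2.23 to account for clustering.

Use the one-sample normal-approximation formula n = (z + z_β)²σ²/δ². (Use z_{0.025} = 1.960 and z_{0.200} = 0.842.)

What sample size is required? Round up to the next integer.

n = (z_{α/2} + z_β)² · σ² / δ²
  = (1.960 + 0.842)² · 4² / 1.9²
  = 7.8512 · 16 / 3.61
  = 34.80
Design effect: 2.23 × 34.80 = 77.60.
Round up → n = 78.

n = 78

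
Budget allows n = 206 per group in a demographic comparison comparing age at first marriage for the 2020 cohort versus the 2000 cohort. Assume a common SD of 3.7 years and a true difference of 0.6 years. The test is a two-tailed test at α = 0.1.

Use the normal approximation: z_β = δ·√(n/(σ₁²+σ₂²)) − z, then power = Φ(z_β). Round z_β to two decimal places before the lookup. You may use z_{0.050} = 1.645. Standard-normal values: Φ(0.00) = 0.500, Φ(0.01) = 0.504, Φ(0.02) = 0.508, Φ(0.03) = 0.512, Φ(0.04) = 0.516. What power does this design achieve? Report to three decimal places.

z_β = δ·√(n/(σ₁²+σ₂²)) − z_{α/2}
    = 0.6 · √(206/27.38) − 1.645
    = 0.6 · 2.74294 − 1.645
    = 1.6458 − 1.645 = 0.0008 → 0.00
Power = Φ(0.00) = 0.500.

Power ≈ 0.500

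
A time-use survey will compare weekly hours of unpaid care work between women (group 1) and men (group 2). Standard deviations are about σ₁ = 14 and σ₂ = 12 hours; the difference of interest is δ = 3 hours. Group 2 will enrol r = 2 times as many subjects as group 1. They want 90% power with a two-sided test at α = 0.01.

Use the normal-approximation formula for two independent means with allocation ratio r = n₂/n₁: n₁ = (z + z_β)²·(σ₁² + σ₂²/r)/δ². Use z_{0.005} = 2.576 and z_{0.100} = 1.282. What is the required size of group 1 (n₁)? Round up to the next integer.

n₁ = (z_{α/2} + z_β)² · (σ₁² + σ₂²/r) / δ²
   = (2.576 + 1.282)² · (14² + 12²/2) / 3²
   = 14.8842 · (196 + 72) / 9
   = 14.8842 · 268 / 9
   = 443.22
Round up → n₁ = 444; n₂ = r·n₁ = 2 × 444 = 888.

n₁ = 444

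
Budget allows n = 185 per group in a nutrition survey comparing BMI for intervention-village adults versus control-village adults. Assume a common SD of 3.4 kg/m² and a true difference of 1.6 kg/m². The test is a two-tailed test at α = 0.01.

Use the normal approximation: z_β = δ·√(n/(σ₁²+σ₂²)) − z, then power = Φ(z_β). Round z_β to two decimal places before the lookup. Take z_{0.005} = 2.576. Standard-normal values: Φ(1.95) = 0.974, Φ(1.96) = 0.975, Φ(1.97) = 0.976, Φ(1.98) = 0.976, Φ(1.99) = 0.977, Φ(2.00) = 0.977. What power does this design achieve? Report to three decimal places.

z_β = δ·√(n/(σ₁²+σ₂²)) − z_{α/2}
    = 1.6 · √(185/23.12) − 2.576
    = 1.6 · 2.82873 − 2.576
    = 4.5260 − 2.576 = 1.9500 → 1.95
Power = Φ(1.95) = 0.974.

Power ≈ 0.974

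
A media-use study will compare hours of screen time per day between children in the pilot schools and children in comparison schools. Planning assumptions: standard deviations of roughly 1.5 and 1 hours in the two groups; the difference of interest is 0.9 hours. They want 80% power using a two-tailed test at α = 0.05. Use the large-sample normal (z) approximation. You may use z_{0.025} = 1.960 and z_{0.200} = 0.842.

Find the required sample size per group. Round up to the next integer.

n = (z_{α/2} + z_β)² · (σ₁² + σ₂²) / δ²
  = (1.960 + 0.842)² · (1.5² + 1² = 3.25) / 0.9²
  = 7.8512 · 3.25 / 0.81
  = 31.50
Round up → n = 32 per group.

n = 32 per group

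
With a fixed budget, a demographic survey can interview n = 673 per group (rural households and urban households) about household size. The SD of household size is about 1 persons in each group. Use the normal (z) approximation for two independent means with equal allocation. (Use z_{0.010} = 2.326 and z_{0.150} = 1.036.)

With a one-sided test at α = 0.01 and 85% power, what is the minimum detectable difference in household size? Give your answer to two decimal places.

δ = (z_α + z_β) · √((σ₁²+σ₂²)/n)
  = (2.326 + 1.036) · √(2/673)
  = 3.362 · √0.00297
  = 3.362 · 0.0545
  = 0.1833

Minimum detectable difference ≈ 0.18 persons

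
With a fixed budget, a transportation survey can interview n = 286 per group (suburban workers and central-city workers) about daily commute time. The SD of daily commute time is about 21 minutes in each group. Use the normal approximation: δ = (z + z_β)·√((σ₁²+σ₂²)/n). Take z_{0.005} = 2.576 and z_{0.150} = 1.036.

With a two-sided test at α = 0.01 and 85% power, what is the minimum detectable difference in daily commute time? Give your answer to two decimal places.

Minimum detectable difference ≈ 6.34 minutes

δ = (z_{α/2} + z_β) · √((σ₁²+σ₂²)/n)
  = (2.576 + 1.036) · √(882/286)
  = 3.612 · √3.0839
  = 3.612 · 1.7561
  = 6.3431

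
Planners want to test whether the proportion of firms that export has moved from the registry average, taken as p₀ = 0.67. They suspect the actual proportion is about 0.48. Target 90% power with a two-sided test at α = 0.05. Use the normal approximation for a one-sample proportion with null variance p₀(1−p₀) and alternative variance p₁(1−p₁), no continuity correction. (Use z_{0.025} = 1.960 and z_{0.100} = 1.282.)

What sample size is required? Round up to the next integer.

n = 68

n = [z_{α/2}·√(p₀q₀) + z_β·√(p₁q₁)]² / (p₁ − p₀)²
  = [1.960·√(0.67·0.33) + 1.282·√(0.48·0.52)]² / (-0.19)²
  = [1.960·0.4702 + 1.282·0.4996]² / 0.0361
  = [1.5621]² / 0.0361
  = 67.59
Round up → n = 68.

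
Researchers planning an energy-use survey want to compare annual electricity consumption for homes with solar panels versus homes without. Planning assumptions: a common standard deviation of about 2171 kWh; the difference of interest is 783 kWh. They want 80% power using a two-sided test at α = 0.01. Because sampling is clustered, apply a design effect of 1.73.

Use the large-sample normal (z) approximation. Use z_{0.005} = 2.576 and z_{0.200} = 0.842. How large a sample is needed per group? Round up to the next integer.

n = (z_{α/2} + z_β)² · (σ₁² + σ₂²) / δ²
  = (2.576 + 0.842)² · (2·2171² = 9426482) / 783²
  = 11.6827 · 9426482 / 613089
  = 179.63
Design effect: 1.73 × 179.63 = 310.75.
Round up → n = 311 per group.

n = 311 per group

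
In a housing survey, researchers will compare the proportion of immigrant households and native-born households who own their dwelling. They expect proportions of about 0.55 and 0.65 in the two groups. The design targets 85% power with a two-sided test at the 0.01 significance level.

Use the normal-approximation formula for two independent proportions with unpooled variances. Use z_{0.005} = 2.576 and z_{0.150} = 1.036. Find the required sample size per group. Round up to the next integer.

n = 620 per group

n = (z_{α/2} + z_β)² · [p₁(1−p₁) + p₂(1−p₂)] / (p₁ − p₂)²
  = (2.576 + 1.036)² · (0.55·0.45 + 0.65·0.35) / (-0.10)²
  = (3.612)² · (0.2475 + 0.2275) / 0.0100
  = 13.0465 · 0.4750 / 0.0100
  = 619.71
Round up → n = 620 per group.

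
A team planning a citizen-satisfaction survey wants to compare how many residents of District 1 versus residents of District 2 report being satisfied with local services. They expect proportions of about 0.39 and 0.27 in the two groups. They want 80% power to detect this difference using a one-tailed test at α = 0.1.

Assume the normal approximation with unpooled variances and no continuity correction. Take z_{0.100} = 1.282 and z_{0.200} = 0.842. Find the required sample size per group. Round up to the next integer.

n = 137 per group

n = (z_α + z_β)² · [p₁(1−p₁) + p₂(1−p₂)] / (p₁ − p₂)²
  = (1.282 + 0.842)² · (0.39·0.61 + 0.27·0.73) / (0.12)²
  = (2.124)² · (0.2379 + 0.1971) / 0.0144
  = 4.5114 · 0.4350 / 0.0144
  = 136.28
Round up → n = 137 per group.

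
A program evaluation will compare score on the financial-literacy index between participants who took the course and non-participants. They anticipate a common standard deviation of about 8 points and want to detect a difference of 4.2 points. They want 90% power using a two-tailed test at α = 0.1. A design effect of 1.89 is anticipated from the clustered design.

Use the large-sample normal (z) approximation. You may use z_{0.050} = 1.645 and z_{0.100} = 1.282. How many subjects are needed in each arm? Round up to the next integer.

n = 118 per group

n = (z_{α/2} + z_β)² · (σ₁² + σ₂²) / δ²
  = (1.645 + 1.282)² · (2·8² = 128) / 4.2²
  = 8.5673 · 128 / 17.64
  = 62.17
Design effect: 1.89 × 62.17 = 117.49.
Round up → n = 118 per group.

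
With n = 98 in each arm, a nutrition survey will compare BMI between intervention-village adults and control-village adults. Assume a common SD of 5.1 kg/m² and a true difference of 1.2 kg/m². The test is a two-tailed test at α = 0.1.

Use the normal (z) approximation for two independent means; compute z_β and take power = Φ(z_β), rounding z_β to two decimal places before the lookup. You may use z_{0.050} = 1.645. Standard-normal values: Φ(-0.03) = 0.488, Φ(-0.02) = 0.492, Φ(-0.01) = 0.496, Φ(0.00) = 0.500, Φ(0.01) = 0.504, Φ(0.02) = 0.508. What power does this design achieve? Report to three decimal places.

z_β = δ·√(n/(σ₁²+σ₂²)) − z_{α/2}
    = 1.2 · √(98/52.02) − 1.645
    = 1.2 · 1.37255 − 1.645
    = 1.6471 − 1.645 = 0.0021 → 0.00
Power = Φ(0.00) = 0.500.

Power ≈ 0.500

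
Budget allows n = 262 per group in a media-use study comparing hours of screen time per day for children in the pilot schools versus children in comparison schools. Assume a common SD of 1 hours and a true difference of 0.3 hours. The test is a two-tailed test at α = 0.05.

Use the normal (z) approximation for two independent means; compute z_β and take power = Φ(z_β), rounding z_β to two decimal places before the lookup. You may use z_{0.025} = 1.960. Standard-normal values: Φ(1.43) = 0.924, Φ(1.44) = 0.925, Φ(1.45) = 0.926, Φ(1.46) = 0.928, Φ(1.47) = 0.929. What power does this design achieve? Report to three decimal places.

Power ≈ 0.929

z_β = δ·√(n/(σ₁²+σ₂²)) − z_{α/2}
    = 0.3 · √(262/2) − 1.960
    = 0.3 · 11.44552 − 1.960
    = 3.4337 − 1.960 = 1.4737 → 1.47
Power = Φ(1.47) = 0.929.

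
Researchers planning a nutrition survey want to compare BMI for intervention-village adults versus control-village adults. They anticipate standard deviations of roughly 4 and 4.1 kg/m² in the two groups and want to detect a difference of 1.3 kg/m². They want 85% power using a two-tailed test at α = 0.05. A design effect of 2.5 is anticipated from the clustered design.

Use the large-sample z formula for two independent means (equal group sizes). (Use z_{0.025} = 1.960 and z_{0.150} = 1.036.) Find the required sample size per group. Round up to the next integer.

n = 436 per group

n = (z_{α/2} + z_β)² · (σ₁² + σ₂²) / δ²
  = (1.960 + 1.036)² · (4² + 4.1² = 32.81) / 1.3²
  = 8.9760 · 32.81 / 1.69
  = 174.26
Design effect: 2.5 × 174.26 = 435.66.
Round up → n = 436 per group.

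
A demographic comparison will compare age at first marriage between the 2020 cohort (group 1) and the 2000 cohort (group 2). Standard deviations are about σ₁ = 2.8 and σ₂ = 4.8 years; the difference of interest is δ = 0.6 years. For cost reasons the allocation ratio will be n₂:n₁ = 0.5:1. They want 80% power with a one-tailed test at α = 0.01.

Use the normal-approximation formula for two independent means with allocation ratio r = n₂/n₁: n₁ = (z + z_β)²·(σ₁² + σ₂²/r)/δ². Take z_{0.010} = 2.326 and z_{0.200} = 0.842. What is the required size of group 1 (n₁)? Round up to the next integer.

n₁ = 1504

n₁ = (z_α + z_β)² · (σ₁² + σ₂²/r) / δ²
   = (2.326 + 0.842)² · (2.8² + 4.8²/0.5) / 0.6²
   = 10.0362 · (7.84 + 46.08) / 0.36
   = 10.0362 · 53.92 / 0.36
   = 1503.20
Round up → n₁ = 1504; n₂ = r·n₁ = 0.5 × 1504 = 752.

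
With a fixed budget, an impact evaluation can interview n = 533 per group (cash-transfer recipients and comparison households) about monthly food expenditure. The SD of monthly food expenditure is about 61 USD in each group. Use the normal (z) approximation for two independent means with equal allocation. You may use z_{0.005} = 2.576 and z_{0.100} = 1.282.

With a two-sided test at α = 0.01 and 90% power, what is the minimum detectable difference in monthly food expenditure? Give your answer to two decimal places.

δ = (z_{α/2} + z_β) · √((σ₁²+σ₂²)/n)
  = (2.576 + 1.282) · √(7442/533)
  = 3.858 · √13.9625
  = 3.858 · 3.7366
  = 14.4160

Minimum detectable difference ≈ 14.42 USD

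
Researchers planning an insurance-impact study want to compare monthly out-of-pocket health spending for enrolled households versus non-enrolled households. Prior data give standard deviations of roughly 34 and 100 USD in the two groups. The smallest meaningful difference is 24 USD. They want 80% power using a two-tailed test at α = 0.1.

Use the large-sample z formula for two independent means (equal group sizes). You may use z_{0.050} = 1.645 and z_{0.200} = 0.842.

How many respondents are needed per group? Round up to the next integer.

n = 120 per group

n = (z_{α/2} + z_β)² · (σ₁² + σ₂²) / δ²
  = (1.645 + 0.842)² · (34² + 100² = 11156) / 24²
  = 6.1852 · 11156 / 576
  = 119.79
Round up → n = 120 per group.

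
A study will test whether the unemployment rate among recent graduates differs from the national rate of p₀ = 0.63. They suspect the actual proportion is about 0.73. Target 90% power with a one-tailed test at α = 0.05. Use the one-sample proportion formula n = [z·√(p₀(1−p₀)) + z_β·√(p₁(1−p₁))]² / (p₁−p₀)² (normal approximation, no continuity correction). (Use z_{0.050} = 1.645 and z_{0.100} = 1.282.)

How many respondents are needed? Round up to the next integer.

n = 186

n = [z_α·√(p₀q₀) + z_β·√(p₁q₁)]² / (p₁ − p₀)²
  = [1.645·√(0.63·0.37) + 1.282·√(0.73·0.27)]² / (0.10)²
  = [1.645·0.4828 + 1.282·0.4440]² / 0.0100
  = [1.3634]² / 0.0100
  = 185.88
Round up → n = 186.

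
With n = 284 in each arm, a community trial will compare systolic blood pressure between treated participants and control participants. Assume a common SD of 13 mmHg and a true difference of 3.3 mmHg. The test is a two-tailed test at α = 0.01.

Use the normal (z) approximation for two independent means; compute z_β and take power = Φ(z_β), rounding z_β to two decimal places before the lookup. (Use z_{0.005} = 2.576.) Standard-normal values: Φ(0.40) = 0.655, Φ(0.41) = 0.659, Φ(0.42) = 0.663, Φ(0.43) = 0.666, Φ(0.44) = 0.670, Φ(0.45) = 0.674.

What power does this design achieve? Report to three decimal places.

Power ≈ 0.674

z_β = δ·√(n/(σ₁²+σ₂²)) − z_{α/2}
    = 3.3 · √(284/338) − 2.576
    = 3.3 · 0.91664 − 2.576
    = 3.0249 − 2.576 = 0.4489 → 0.45
Power = Φ(0.45) = 0.674.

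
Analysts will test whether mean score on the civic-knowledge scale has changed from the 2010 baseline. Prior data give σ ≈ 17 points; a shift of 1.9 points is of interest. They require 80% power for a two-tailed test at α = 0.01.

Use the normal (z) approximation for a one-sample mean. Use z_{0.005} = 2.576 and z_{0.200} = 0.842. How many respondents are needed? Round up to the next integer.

n = 936

n = (z_{α/2} + z_β)² · σ² / δ²
  = (2.576 + 0.842)² · 17² / 1.9²
  = 11.6827 · 289 / 3.61
  = 935.27
Round up → n = 936.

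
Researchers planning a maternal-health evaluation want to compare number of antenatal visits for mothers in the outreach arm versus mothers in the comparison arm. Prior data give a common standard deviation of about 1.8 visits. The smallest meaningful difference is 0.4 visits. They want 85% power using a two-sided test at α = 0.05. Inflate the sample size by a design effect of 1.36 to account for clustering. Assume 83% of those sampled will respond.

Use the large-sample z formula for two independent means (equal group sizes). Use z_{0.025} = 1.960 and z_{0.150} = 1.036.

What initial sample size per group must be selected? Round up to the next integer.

n = (z_{α/2} + z_β)² · (σ₁² + σ₂²) / δ²
  = (1.960 + 1.036)² · (2·1.8² = 6.48) / 0.4²
  = 8.9760 · 6.48 / 0.16
  = 363.53
Design effect: 1.36 × 363.53 = 494.40.
Adjust for 83% response: 494.40 / 0.83 = 595.66.
Round up → n = 596 per group.

n = 596 per group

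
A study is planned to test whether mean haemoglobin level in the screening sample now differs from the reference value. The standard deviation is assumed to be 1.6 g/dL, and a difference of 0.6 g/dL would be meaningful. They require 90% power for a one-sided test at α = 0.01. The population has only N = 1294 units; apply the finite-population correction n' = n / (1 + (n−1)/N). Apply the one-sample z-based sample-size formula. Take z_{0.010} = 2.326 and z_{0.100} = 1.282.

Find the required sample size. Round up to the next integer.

n = (z_α + z_β)² · σ² / δ²
  = (2.326 + 1.282)² · 1.6² / 0.6²
  = 13.0177 · 2.56 / 0.36
  = 92.57
Finite-population correction (N = 1294): 92.57 / (1 + (92.57 − 1)/1294) = 86.45.
Round up → n = 87.

n = 87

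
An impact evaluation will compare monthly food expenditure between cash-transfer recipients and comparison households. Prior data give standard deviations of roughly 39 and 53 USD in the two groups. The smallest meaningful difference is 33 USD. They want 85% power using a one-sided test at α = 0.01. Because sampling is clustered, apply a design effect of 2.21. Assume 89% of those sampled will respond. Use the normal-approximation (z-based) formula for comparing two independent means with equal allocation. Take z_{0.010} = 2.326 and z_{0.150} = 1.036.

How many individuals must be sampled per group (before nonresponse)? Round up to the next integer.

n = (z_α + z_β)² · (σ₁² + σ₂²) / δ²
  = (2.326 + 1.036)² · (39² + 53² = 4330) / 33²
  = 11.3030 · 4330 / 1089
  = 44.94
Design effect: 2.21 × 44.94 = 99.32.
Adjust for 89% response: 99.32 / 0.89 = 111.60.
Round up → n = 112 per group.

n = 112 per group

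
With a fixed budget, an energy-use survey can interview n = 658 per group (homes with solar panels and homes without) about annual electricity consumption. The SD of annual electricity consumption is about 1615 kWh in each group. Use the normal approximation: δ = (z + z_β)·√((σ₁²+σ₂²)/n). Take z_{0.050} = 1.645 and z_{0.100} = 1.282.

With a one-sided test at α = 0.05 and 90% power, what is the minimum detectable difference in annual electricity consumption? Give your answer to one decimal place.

δ = (z_α + z_β) · √((σ₁²+σ₂²)/n)
  = (1.645 + 1.282) · √(5216450/658)
  = 2.927 · √7927.7
  = 2.927 · 89.0378
  = 260.6137

Minimum detectable difference ≈ 260.6 kWh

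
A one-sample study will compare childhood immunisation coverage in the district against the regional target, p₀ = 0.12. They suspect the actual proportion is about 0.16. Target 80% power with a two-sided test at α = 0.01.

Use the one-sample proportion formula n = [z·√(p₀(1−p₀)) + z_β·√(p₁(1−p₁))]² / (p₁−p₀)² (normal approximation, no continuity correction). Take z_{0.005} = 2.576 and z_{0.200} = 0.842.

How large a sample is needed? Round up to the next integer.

n = 821

n = [z_{α/2}·√(p₀q₀) + z_β·√(p₁q₁)]² / (p₁ − p₀)²
  = [2.576·√(0.12·0.88) + 0.842·√(0.16·0.84)]² / (0.04)²
  = [2.576·0.3250 + 0.842·0.3666]² / 0.0016
  = [1.1458]² / 0.0016
  = 820.51
Round up → n = 821.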